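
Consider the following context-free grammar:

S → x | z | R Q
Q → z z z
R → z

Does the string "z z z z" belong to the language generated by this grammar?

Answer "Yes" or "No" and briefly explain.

Yes - a valid derivation exists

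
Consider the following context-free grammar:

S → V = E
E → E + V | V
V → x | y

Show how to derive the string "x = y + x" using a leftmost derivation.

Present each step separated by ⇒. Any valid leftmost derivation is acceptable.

S ⇒ V = E ⇒ x = E ⇒ x = E + V ⇒ x = V + V ⇒ x = y + V ⇒ x = y + x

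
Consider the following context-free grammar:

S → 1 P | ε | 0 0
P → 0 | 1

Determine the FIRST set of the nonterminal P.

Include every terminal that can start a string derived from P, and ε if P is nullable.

We compute FIRST(P) using the standard algorithm.
FIRST(P) = {0, 1}
FIRST(S) = {0, 1, ε}
Therefore, FIRST(P) = {0, 1}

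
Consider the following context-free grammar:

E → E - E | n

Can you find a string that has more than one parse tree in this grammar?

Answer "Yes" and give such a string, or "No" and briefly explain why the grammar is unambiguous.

Yes - the string 'n - n - n' has two distinct parse trees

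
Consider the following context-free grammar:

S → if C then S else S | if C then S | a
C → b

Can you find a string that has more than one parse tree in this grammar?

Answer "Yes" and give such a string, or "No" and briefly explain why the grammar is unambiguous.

Yes - the string 'if b then if b then if b then a else a' has two distinct parse trees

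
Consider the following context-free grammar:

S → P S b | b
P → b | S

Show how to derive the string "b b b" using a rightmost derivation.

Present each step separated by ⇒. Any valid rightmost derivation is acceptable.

S ⇒ P S b ⇒ P b b ⇒ b b b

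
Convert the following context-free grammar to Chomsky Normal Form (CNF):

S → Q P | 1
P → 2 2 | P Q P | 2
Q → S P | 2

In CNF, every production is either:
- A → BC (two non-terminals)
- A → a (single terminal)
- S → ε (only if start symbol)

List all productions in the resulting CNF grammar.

S → 1; T2 → 2; P → 2; Q → 2; S → Q P; P → T2 T2; P → P X0; X0 → Q P; Q → S P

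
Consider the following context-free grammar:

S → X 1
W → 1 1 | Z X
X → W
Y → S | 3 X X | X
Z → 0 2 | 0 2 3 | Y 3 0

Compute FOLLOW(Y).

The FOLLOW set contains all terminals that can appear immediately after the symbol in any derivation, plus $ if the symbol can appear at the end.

We compute FOLLOW(Y) using the standard algorithm.
FOLLOW(S) starts with {$}.
FIRST(S) = {0, 1, 3}
FIRST(W) = {0, 1, 3}
FIRST(X) = {0, 1, 3}
FIRST(Y) = {0, 1, 3}
FIRST(Z) = {0, 1, 3}
FOLLOW(S) = {$, 3}
FOLLOW(W) = {0, 1, 3}
FOLLOW(X) = {0, 1, 3}
FOLLOW(Y) = {3}
FOLLOW(Z) = {0, 1, 3}
Therefore, FOLLOW(Y) = {3}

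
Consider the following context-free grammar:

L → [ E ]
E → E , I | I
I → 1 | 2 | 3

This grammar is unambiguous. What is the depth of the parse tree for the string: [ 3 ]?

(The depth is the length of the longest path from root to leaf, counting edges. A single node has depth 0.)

3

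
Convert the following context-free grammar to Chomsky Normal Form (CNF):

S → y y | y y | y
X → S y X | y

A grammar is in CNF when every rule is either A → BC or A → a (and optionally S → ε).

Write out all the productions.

TY → y; S → y; X → y; S → TY TY; S → TY TY; X → S X0; X0 → TY X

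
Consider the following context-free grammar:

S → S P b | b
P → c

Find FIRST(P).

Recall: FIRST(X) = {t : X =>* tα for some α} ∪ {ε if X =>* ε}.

We compute FIRST(P) using the standard algorithm.
FIRST(P) = {c}
FIRST(S) = {b}
Therefore, FIRST(P) = {c}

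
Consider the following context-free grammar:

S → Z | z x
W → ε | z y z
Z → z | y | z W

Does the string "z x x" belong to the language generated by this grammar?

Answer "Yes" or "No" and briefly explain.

No - no valid derivation exists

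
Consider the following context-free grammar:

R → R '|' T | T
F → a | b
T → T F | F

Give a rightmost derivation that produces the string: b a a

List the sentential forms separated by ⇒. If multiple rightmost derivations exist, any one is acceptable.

R ⇒ T ⇒ T F ⇒ T a ⇒ T F a ⇒ T a a ⇒ F a a ⇒ b a a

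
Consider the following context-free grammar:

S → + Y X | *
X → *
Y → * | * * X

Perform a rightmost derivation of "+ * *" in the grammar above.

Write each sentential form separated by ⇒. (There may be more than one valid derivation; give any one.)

S ⇒ + Y X ⇒ + Y * ⇒ + * *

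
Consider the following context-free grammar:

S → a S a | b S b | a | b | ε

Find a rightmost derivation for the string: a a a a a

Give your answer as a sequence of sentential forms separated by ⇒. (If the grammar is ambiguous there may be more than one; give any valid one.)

S ⇒ a S a ⇒ a a S a a ⇒ a a a a a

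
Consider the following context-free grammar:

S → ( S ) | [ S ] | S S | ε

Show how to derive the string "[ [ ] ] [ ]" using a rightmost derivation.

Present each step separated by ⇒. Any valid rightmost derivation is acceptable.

S ⇒ S S ⇒ S [ S ] ⇒ S [ ] ⇒ [ S ] [ ] ⇒ [ [ S ] ] [ ] ⇒ [ [ ] ] [ ]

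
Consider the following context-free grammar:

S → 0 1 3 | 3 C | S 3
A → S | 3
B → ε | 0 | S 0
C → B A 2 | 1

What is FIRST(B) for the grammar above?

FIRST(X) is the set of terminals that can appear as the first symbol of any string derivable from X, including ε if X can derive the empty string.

We compute FIRST(B) using the standard algorithm.
FIRST(A) = {0, 3}
FIRST(B) = {0, 3, ε}
FIRST(C) = {0, 1, 3}
FIRST(S) = {0, 3}
Therefore, FIRST(B) = {0, 3, ε}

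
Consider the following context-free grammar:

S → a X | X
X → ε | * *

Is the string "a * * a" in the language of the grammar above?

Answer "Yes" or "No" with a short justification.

No - no valid derivation exists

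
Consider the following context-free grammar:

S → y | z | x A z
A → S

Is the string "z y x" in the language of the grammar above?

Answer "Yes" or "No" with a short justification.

No - no valid derivation exists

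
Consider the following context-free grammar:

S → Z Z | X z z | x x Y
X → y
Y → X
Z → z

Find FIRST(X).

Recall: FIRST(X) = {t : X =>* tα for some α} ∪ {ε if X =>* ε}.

We compute FIRST(X) using the standard algorithm.
FIRST(S) = {x, y, z}
FIRST(X) = {y}
FIRST(Y) = {y}
FIRST(Z) = {z}
Therefore, FIRST(X) = {y}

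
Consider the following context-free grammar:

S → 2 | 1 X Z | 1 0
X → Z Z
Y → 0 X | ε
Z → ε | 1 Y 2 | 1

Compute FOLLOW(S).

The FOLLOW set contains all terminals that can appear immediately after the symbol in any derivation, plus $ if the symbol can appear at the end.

We compute FOLLOW(S) using the standard algorithm.
FOLLOW(S) starts with {$}.
FIRST(S) = {1, 2}
FIRST(X) = {1, ε}
FIRST(Y) = {0, ε}
FIRST(Z) = {1, ε}
FOLLOW(S) = {$}
FOLLOW(X) = {$, 1, 2}
FOLLOW(Y) = {2}
FOLLOW(Z) = {$, 1, 2}
Therefore, FOLLOW(S) = {$}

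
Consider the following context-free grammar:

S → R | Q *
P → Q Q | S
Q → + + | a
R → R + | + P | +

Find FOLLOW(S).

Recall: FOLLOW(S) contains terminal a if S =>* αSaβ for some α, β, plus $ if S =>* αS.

We compute FOLLOW(S) using the standard algorithm.
FOLLOW(S) starts with {$}.
FIRST(P) = {+, a}
FIRST(Q) = {+, a}
FIRST(R) = {+}
FIRST(S) = {+, a}
FOLLOW(P) = {$, +}
FOLLOW(Q) = {$, *, +, a}
FOLLOW(R) = {$, +}
FOLLOW(S) = {$, +}
Therefore, FOLLOW(S) = {$, +}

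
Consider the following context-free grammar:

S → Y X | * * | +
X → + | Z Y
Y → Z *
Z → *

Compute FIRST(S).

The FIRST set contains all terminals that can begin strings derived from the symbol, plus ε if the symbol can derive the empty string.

We compute FIRST(S) using the standard algorithm.
FIRST(S) = {*, +}
FIRST(X) = {*, +}
FIRST(Y) = {*}
FIRST(Z) = {*}
Therefore, FIRST(S) = {*, +}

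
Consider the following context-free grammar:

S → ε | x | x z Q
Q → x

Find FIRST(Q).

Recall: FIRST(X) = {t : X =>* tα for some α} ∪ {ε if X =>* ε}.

We compute FIRST(Q) using the standard algorithm.
FIRST(Q) = {x}
FIRST(S) = {x, ε}
Therefore, FIRST(Q) = {x}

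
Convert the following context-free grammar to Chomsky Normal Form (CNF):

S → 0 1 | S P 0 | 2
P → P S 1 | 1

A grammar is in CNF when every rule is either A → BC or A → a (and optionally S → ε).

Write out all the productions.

T0 → 0; T1 → 1; S → 2; P → 1; S → T0 T1; S → S X0; X0 → P T0; P → P X1; X1 → S T1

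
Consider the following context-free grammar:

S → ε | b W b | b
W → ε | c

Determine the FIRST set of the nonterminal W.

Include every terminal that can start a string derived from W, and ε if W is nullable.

We compute FIRST(W) using the standard algorithm.
FIRST(S) = {b, ε}
FIRST(W) = {c, ε}
Therefore, FIRST(W) = {c, ε}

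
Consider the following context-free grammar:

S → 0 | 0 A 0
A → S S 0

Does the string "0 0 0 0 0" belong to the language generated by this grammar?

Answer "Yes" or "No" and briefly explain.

Yes - a valid derivation exists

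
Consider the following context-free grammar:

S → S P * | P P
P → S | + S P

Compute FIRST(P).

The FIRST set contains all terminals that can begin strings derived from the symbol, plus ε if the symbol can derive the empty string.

We compute FIRST(P) using the standard algorithm.
FIRST(P) = {+}
FIRST(S) = {+}
Therefore, FIRST(P) = {+}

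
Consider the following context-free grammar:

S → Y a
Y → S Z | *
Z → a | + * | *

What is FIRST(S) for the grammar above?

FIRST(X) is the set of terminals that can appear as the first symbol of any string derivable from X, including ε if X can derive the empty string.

We compute FIRST(S) using the standard algorithm.
FIRST(S) = {*}
FIRST(Y) = {*}
FIRST(Z) = {*, +, a}
Therefore, FIRST(S) = {*}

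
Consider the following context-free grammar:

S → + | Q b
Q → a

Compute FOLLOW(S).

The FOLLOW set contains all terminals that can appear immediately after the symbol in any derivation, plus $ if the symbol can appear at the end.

We compute FOLLOW(S) using the standard algorithm.
FOLLOW(S) starts with {$}.
FIRST(Q) = {a}
FIRST(S) = {+, a}
FOLLOW(Q) = {b}
FOLLOW(S) = {$}
Therefore, FOLLOW(S) = {$}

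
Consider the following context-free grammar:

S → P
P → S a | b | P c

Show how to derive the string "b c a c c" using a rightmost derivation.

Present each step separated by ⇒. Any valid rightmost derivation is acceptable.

S ⇒ P ⇒ P c ⇒ P c c ⇒ S a c c ⇒ P a c c ⇒ P c a c c ⇒ b c a c c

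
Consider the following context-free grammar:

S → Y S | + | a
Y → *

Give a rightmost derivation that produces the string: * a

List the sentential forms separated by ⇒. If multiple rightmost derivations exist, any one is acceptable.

S ⇒ Y S ⇒ Y a ⇒ * a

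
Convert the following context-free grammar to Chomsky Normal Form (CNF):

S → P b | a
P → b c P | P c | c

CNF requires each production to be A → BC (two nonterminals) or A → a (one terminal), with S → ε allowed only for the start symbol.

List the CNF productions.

TB → b; S → a; TC → c; P → c; S → P TB; P → TB X0; X0 → TC P; P → P TC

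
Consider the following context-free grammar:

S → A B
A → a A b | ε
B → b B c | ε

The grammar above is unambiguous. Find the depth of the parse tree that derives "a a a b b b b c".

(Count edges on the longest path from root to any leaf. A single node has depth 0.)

5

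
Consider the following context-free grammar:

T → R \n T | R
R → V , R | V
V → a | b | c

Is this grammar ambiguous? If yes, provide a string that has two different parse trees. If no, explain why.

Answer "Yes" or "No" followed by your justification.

No - the grammar is unambiguous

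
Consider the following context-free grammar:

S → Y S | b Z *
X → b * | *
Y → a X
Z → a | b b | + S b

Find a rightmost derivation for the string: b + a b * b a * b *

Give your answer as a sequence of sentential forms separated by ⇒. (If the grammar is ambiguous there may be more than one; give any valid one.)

S ⇒ b Z * ⇒ b + S b * ⇒ b + Y S b * ⇒ b + Y b Z * b * ⇒ b + Y b a * b * ⇒ b + a X b a * b * ⇒ b + a b * b a * b *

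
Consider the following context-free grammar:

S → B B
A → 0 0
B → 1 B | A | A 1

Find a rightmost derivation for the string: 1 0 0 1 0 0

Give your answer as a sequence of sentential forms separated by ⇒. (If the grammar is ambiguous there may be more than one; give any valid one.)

S ⇒ B B ⇒ B A ⇒ B 0 0 ⇒ 1 B 0 0 ⇒ 1 A 1 0 0 ⇒ 1 0 0 1 0 0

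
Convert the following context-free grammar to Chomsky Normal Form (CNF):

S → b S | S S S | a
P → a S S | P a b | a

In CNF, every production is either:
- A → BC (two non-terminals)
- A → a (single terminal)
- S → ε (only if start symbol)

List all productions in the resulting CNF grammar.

TB → b; S → a; TA → a; P → a; S → TB S; S → S X0; X0 → S S; P → TA X1; X1 → S S; P → P X2; X2 → TA TB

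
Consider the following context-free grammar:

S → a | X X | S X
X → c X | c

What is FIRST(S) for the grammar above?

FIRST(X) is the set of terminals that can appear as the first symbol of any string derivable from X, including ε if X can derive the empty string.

We compute FIRST(S) using the standard algorithm.
FIRST(S) = {a, c}
FIRST(X) = {c}
Therefore, FIRST(S) = {a, c}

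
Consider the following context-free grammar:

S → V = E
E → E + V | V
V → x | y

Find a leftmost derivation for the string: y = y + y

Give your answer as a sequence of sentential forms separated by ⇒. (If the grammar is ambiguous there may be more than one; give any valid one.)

S ⇒ V = E ⇒ y = E ⇒ y = E + V ⇒ y = V + V ⇒ y = y + V ⇒ y = y + y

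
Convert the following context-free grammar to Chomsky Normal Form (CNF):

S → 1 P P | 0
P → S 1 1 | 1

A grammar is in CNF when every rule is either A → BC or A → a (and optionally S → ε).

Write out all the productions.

T1 → 1; S → 0; P → 1; S → T1 X0; X0 → P P; P → S X1; X1 → T1 T1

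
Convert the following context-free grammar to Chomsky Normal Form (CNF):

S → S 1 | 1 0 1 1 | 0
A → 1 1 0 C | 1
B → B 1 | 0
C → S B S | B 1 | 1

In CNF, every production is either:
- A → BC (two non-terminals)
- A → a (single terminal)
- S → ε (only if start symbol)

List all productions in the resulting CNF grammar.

T1 → 1; T0 → 0; S → 0; A → 1; B → 0; C → 1; S → S T1; S → T1 X0; X0 → T0 X1; X1 → T1 T1; A → T1 X2; X2 → T1 X3; X3 → T0 C; B → B T1; C → S X4; X4 → B S; C → B T1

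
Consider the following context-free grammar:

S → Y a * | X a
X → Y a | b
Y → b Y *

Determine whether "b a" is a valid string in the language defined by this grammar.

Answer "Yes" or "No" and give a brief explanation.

Yes - a valid derivation exists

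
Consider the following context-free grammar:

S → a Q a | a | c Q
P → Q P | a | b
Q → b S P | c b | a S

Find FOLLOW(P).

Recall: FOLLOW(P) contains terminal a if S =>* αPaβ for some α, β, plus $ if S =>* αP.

We compute FOLLOW(P) using the standard algorithm.
FOLLOW(S) starts with {$}.
FIRST(P) = {a, b, c}
FIRST(Q) = {a, b, c}
FIRST(S) = {a, c}
FOLLOW(P) = {$, a, b, c}
FOLLOW(Q) = {$, a, b, c}
FOLLOW(S) = {$, a, b, c}
Therefore, FOLLOW(P) = {$, a, b, c}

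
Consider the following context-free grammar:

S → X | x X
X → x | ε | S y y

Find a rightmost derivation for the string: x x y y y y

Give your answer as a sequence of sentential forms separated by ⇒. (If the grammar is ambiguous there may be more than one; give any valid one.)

S ⇒ X ⇒ S y y ⇒ X y y ⇒ S y y y y ⇒ x X y y y y ⇒ x x y y y y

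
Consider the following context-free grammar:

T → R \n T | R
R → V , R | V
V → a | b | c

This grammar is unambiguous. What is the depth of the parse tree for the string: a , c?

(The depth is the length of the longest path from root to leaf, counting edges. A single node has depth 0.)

4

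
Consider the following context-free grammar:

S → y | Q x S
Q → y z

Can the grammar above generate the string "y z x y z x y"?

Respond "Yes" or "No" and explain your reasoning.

Yes - a valid derivation exists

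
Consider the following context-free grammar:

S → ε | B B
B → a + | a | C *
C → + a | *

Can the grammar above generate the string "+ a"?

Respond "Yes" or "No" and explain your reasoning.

No - no valid derivation exists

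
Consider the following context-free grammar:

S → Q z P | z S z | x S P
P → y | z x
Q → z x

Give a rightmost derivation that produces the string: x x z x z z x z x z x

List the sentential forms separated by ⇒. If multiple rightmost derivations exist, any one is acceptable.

S ⇒ x S P ⇒ x S z x ⇒ x x S P z x ⇒ x x S z x z x ⇒ x x Q z P z x z x ⇒ x x Q z z x z x z x ⇒ x x z x z z x z x z x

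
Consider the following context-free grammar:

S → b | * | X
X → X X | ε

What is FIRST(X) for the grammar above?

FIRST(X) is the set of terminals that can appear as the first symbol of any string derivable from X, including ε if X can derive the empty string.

We compute FIRST(X) using the standard algorithm.
FIRST(S) = {*, b, ε}
FIRST(X) = {ε}
Therefore, FIRST(X) = {ε}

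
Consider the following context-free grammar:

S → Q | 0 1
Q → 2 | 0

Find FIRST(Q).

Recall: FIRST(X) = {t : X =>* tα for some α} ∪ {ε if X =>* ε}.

We compute FIRST(Q) using the standard algorithm.
FIRST(Q) = {0, 2}
FIRST(S) = {0, 2}
Therefore, FIRST(Q) = {0, 2}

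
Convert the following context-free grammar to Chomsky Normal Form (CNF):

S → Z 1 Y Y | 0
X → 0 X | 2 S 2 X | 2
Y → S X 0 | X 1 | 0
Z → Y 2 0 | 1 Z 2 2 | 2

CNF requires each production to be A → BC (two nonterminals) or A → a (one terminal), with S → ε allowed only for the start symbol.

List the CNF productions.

T1 → 1; S → 0; T0 → 0; T2 → 2; X → 2; Y → 0; Z → 2; S → Z X0; X0 → T1 X1; X1 → Y Y; X → T0 X; X → T2 X2; X2 → S X3; X3 → T2 X; Y → S X4; X4 → X T0; Y → X T1; Z → Y X5; X5 → T2 T0; Z → T1 X6; X6 → Z X7; X7 → T2 T2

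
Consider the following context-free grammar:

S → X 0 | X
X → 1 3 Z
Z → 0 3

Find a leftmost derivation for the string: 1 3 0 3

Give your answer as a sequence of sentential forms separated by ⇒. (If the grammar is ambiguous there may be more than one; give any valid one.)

S ⇒ X ⇒ 1 3 Z ⇒ 1 3 0 3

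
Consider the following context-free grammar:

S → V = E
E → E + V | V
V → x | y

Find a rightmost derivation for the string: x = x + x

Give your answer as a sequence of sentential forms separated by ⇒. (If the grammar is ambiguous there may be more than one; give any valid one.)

S ⇒ V = E ⇒ V = E + V ⇒ V = E + x ⇒ V = V + x ⇒ V = x + x ⇒ x = x + x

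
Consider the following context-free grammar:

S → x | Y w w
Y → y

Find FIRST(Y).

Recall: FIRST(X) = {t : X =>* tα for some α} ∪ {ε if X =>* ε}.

We compute FIRST(Y) using the standard algorithm.
FIRST(S) = {x, y}
FIRST(Y) = {y}
Therefore, FIRST(Y) = {y}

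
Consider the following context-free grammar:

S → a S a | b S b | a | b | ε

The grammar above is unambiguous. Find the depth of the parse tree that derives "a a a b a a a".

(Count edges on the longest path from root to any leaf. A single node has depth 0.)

4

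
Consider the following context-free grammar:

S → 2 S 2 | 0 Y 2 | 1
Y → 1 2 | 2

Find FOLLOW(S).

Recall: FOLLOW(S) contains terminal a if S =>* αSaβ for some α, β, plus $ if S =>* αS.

We compute FOLLOW(S) using the standard algorithm.
FOLLOW(S) starts with {$}.
FIRST(S) = {0, 1, 2}
FIRST(Y) = {1, 2}
FOLLOW(S) = {$, 2}
FOLLOW(Y) = {2}
Therefore, FOLLOW(S) = {$, 2}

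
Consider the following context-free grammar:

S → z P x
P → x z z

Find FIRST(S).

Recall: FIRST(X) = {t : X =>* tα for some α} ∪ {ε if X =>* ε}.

We compute FIRST(S) using the standard algorithm.
FIRST(P) = {x}
FIRST(S) = {z}
Therefore, FIRST(S) = {z}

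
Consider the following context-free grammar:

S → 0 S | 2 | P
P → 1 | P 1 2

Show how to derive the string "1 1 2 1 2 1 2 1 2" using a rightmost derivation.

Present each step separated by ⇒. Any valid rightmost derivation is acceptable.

S ⇒ P ⇒ P 1 2 ⇒ P 1 2 1 2 ⇒ P 1 2 1 2 1 2 ⇒ P 1 2 1 2 1 2 1 2 ⇒ 1 1 2 1 2 1 2 1 2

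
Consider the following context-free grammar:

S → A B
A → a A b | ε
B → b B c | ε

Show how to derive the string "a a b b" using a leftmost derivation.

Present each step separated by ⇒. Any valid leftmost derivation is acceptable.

S ⇒ A B ⇒ a A b B ⇒ a a A b b B ⇒ a a b b B ⇒ a a b b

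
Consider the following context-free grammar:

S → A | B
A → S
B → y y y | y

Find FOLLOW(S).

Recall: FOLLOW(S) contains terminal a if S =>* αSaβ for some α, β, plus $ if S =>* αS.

We compute FOLLOW(S) using the standard algorithm.
FOLLOW(S) starts with {$}.
FIRST(A) = {y}
FIRST(B) = {y}
FIRST(S) = {y}
FOLLOW(A) = {$}
FOLLOW(B) = {$}
FOLLOW(S) = {$}
Therefore, FOLLOW(S) = {$}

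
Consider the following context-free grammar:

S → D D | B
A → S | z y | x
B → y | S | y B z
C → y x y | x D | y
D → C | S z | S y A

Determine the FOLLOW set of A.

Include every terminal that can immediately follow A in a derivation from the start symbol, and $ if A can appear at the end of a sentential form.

We compute FOLLOW(A) using the standard algorithm.
FOLLOW(S) starts with {$}.
FIRST(A) = {x, y, z}
FIRST(B) = {x, y}
FIRST(C) = {x, y}
FIRST(D) = {x, y}
FIRST(S) = {x, y}
FOLLOW(A) = {$, x, y, z}
FOLLOW(B) = {$, x, y, z}
FOLLOW(C) = {$, x, y, z}
FOLLOW(D) = {$, x, y, z}
FOLLOW(S) = {$, x, y, z}
Therefore, FOLLOW(A) = {$, x, y, z}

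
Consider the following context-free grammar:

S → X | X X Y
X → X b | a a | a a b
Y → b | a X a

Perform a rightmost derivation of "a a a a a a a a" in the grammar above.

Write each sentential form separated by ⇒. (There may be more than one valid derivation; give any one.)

S ⇒ X X Y ⇒ X X a X a ⇒ X X a a a a ⇒ X a a a a a a ⇒ a a a a a a a a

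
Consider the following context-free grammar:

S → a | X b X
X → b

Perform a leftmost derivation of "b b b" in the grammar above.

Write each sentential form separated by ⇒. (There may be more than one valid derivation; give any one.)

S ⇒ X b X ⇒ b b X ⇒ b b b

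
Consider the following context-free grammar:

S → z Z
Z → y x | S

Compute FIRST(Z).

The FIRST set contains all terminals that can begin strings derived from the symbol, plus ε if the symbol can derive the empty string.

We compute FIRST(Z) using the standard algorithm.
FIRST(S) = {z}
FIRST(Z) = {y, z}
Therefore, FIRST(Z) = {y, z}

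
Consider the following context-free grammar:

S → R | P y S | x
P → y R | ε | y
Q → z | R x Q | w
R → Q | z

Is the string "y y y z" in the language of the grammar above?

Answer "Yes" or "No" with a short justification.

Yes - a valid derivation exists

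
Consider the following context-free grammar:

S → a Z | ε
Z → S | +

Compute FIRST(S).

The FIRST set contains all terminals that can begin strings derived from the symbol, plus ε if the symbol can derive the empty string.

We compute FIRST(S) using the standard algorithm.
FIRST(S) = {a, ε}
FIRST(Z) = {+, a, ε}
Therefore, FIRST(S) = {a, ε}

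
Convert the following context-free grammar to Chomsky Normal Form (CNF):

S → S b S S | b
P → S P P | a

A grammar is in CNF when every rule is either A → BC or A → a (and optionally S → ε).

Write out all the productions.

TB → b; S → b; P → a; S → S X0; X0 → TB X1; X1 → S S; P → S X2; X2 → P P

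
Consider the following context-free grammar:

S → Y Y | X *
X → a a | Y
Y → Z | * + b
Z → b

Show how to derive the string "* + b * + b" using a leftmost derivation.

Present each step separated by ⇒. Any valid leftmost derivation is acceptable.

S ⇒ Y Y ⇒ * + b Y ⇒ * + b * + b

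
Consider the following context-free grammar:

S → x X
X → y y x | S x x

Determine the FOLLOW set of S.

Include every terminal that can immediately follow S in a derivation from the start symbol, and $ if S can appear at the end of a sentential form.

We compute FOLLOW(S) using the standard algorithm.
FOLLOW(S) starts with {$}.
FIRST(S) = {x}
FIRST(X) = {x, y}
FOLLOW(S) = {$, x}
FOLLOW(X) = {$, x}
Therefore, FOLLOW(S) = {$, x}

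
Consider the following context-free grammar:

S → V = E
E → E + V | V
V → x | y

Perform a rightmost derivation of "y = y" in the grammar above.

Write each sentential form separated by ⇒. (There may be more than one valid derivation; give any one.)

S ⇒ V = E ⇒ V = V ⇒ V = y ⇒ y = y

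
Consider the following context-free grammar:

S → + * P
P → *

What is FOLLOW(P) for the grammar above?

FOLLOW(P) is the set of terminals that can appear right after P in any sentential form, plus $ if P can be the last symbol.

We compute FOLLOW(P) using the standard algorithm.
FOLLOW(S) starts with {$}.
FIRST(P) = {*}
FIRST(S) = {+}
FOLLOW(P) = {$}
FOLLOW(S) = {$}
Therefore, FOLLOW(P) = {$}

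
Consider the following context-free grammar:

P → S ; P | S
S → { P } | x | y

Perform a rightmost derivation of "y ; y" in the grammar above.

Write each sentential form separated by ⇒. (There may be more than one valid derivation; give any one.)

P ⇒ S ; P ⇒ S ; S ⇒ S ; y ⇒ y ; y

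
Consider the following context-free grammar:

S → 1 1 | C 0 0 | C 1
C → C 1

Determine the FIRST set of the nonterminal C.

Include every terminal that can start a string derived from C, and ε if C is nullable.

We compute FIRST(C) using the standard algorithm.
FIRST(C) = {}
FIRST(S) = {1}
Therefore, FIRST(C) = {}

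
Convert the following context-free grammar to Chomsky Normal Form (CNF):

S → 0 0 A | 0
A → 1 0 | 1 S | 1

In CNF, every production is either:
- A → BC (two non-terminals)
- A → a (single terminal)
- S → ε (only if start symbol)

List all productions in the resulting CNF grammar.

T0 → 0; S → 0; T1 → 1; A → 1; S → T0 X0; X0 → T0 A; A → T1 T0; A → T1 S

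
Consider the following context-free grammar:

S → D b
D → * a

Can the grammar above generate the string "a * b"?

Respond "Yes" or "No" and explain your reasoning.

No - no valid derivation exists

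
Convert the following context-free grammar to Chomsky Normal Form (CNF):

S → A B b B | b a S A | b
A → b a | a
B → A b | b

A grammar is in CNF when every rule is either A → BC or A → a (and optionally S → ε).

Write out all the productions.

TB → b; TA → a; S → b; A → a; B → b; S → A X0; X0 → B X1; X1 → TB B; S → TB X2; X2 → TA X3; X3 → S A; A → TB TA; B → A TB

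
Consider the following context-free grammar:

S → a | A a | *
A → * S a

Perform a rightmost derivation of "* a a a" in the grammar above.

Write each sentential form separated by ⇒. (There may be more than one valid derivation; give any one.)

S ⇒ A a ⇒ * S a a ⇒ * a a a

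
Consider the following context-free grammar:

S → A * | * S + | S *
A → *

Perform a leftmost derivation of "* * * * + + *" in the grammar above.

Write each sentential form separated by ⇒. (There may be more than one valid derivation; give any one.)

S ⇒ S * ⇒ * S + * ⇒ * * S + + * ⇒ * * A * + + * ⇒ * * * * + + *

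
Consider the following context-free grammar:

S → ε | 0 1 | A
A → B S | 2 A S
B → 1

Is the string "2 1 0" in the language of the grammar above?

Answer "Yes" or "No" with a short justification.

No - no valid derivation exists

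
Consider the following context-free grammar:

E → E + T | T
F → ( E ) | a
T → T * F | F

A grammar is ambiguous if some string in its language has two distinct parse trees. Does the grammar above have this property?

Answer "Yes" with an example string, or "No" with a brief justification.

No - the grammar is unambiguous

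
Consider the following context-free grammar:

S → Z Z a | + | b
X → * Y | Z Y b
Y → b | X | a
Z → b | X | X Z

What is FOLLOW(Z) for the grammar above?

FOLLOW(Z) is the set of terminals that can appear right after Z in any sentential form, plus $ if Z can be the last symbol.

We compute FOLLOW(Z) using the standard algorithm.
FOLLOW(S) starts with {$}.
FIRST(S) = {*, +, b}
FIRST(X) = {*, b}
FIRST(Y) = {*, a, b}
FIRST(Z) = {*, b}
FOLLOW(S) = {$}
FOLLOW(X) = {*, a, b}
FOLLOW(Y) = {*, a, b}
FOLLOW(Z) = {*, a, b}
Therefore, FOLLOW(Z) = {*, a, b}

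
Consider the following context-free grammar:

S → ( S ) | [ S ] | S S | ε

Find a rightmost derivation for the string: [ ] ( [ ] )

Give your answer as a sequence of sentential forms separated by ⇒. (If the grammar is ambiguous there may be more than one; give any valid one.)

S ⇒ S S ⇒ S ( S ) ⇒ S ( [ S ] ) ⇒ S ( [ ] ) ⇒ [ S ] ( [ ] ) ⇒ [ ] ( [ ] )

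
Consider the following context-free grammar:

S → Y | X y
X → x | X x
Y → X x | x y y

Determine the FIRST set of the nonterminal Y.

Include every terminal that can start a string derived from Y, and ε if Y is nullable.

We compute FIRST(Y) using the standard algorithm.
FIRST(S) = {x}
FIRST(X) = {x}
FIRST(Y) = {x}
Therefore, FIRST(Y) = {x}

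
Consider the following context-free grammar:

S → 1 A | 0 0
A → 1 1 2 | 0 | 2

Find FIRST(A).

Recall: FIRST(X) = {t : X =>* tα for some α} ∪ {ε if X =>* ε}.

We compute FIRST(A) using the standard algorithm.
FIRST(A) = {0, 1, 2}
FIRST(S) = {0, 1}
Therefore, FIRST(A) = {0, 1, 2}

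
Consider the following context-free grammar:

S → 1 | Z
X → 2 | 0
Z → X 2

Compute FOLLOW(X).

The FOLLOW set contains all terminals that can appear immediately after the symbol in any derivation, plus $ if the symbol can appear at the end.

We compute FOLLOW(X) using the standard algorithm.
FOLLOW(S) starts with {$}.
FIRST(S) = {0, 1, 2}
FIRST(X) = {0, 2}
FIRST(Z) = {0, 2}
FOLLOW(S) = {$}
FOLLOW(X) = {2}
FOLLOW(Z) = {$}
Therefore, FOLLOW(X) = {2}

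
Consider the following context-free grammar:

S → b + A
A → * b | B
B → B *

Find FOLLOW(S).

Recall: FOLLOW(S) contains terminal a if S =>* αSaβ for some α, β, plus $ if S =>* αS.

We compute FOLLOW(S) using the standard algorithm.
FOLLOW(S) starts with {$}.
FIRST(A) = {*}
FIRST(B) = {}
FIRST(S) = {b}
FOLLOW(A) = {$}
FOLLOW(B) = {$, *}
FOLLOW(S) = {$}
Therefore, FOLLOW(S) = {$}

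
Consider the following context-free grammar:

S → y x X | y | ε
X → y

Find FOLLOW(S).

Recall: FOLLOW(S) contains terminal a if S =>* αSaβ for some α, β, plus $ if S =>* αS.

We compute FOLLOW(S) using the standard algorithm.
FOLLOW(S) starts with {$}.
FIRST(S) = {y, ε}
FIRST(X) = {y}
FOLLOW(S) = {$}
FOLLOW(X) = {$}
Therefore, FOLLOW(S) = {$}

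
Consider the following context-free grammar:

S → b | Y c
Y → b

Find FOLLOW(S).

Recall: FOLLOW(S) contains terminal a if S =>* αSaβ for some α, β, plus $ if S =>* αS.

We compute FOLLOW(S) using the standard algorithm.
FOLLOW(S) starts with {$}.
FIRST(S) = {b}
FIRST(Y) = {b}
FOLLOW(S) = {$}
FOLLOW(Y) = {c}
Therefore, FOLLOW(S) = {$}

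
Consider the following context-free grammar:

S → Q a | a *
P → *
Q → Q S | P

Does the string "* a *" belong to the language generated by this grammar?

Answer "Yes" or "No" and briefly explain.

No - no valid derivation exists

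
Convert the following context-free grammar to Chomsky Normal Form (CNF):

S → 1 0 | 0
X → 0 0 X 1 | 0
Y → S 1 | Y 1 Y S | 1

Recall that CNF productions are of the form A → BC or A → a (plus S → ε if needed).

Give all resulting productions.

T1 → 1; T0 → 0; S → 0; X → 0; Y → 1; S → T1 T0; X → T0 X0; X0 → T0 X1; X1 → X T1; Y → S T1; Y → Y X2; X2 → T1 X3; X3 → Y S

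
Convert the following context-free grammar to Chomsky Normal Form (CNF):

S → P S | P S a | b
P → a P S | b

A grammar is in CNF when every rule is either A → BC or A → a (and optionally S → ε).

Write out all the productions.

TA → a; S → b; P → b; S → P S; S → P X0; X0 → S TA; P → TA X1; X1 → P S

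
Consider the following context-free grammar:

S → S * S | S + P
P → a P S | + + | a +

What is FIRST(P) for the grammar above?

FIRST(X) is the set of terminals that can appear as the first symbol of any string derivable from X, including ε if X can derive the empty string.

We compute FIRST(P) using the standard algorithm.
FIRST(P) = {+, a}
FIRST(S) = {}
Therefore, FIRST(P) = {+, a}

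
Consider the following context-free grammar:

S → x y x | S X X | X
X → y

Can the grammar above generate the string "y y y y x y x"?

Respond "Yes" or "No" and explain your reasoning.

No - no valid derivation exists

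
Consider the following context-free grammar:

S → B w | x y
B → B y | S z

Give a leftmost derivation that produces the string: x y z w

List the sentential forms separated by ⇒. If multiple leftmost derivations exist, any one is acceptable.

S ⇒ B w ⇒ S z w ⇒ x y z w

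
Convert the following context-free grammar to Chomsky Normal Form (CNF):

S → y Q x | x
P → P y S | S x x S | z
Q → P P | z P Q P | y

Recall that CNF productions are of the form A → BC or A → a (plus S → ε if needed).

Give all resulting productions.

TY → y; TX → x; S → x; P → z; TZ → z; Q → y; S → TY X0; X0 → Q TX; P → P X1; X1 → TY S; P → S X2; X2 → TX X3; X3 → TX S; Q → P P; Q → TZ X4; X4 → P X5; X5 → Q P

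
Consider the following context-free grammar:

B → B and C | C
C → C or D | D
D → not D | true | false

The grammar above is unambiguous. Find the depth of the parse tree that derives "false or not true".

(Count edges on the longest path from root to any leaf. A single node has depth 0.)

4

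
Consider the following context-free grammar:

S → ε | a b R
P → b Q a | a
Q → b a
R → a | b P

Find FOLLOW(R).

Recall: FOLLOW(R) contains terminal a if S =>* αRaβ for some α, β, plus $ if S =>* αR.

We compute FOLLOW(R) using the standard algorithm.
FOLLOW(S) starts with {$}.
FIRST(P) = {a, b}
FIRST(Q) = {b}
FIRST(R) = {a, b}
FIRST(S) = {a, ε}
FOLLOW(P) = {$}
FOLLOW(Q) = {a}
FOLLOW(R) = {$}
FOLLOW(S) = {$}
Therefore, FOLLOW(R) = {$}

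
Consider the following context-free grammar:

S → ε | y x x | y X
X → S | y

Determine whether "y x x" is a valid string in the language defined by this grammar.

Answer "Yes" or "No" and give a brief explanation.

Yes - a valid derivation exists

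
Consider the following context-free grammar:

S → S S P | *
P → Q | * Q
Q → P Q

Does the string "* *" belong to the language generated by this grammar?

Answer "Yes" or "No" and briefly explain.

No - no valid derivation exists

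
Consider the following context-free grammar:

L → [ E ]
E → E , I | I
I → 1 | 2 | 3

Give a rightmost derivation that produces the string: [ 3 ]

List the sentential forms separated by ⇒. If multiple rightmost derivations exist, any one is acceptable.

L ⇒ [ E ] ⇒ [ I ] ⇒ [ 3 ]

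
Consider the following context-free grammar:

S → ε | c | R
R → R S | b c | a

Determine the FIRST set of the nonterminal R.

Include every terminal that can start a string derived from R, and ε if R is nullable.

We compute FIRST(R) using the standard algorithm.
FIRST(R) = {a, b}
FIRST(S) = {a, b, c, ε}
Therefore, FIRST(R) = {a, b}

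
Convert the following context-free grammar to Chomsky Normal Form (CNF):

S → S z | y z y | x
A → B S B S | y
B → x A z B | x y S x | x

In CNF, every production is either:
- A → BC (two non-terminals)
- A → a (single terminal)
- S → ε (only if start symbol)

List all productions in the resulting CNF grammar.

TZ → z; TY → y; S → x; A → y; TX → x; B → x; S → S TZ; S → TY X0; X0 → TZ TY; A → B X1; X1 → S X2; X2 → B S; B → TX X3; X3 → A X4; X4 → TZ B; B → TX X5; X5 → TY X6; X6 → S TX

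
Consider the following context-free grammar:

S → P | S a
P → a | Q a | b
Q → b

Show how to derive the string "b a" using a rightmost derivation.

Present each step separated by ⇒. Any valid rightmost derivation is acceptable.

S ⇒ P ⇒ Q a ⇒ b a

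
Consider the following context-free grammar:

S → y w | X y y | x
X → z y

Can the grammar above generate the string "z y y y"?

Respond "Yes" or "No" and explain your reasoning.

Yes - a valid derivation exists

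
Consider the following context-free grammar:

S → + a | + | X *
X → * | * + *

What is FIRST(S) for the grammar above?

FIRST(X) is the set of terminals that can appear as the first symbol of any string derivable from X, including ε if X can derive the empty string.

We compute FIRST(S) using the standard algorithm.
FIRST(S) = {*, +}
FIRST(X) = {*}
Therefore, FIRST(S) = {*, +}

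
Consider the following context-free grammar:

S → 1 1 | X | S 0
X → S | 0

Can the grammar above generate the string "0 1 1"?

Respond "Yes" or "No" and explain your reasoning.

No - no valid derivation exists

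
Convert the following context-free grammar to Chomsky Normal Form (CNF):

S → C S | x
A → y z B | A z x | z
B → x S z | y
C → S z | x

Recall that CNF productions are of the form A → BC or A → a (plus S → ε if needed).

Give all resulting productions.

S → x; TY → y; TZ → z; TX → x; A → z; B → y; C → x; S → C S; A → TY X0; X0 → TZ B; A → A X1; X1 → TZ TX; B → TX X2; X2 → S TZ; C → S TZ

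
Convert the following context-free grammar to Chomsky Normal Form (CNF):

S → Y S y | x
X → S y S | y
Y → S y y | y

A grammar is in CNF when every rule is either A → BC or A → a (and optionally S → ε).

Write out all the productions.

TY → y; S → x; X → y; Y → y; S → Y X0; X0 → S TY; X → S X1; X1 → TY S; Y → S X2; X2 → TY TY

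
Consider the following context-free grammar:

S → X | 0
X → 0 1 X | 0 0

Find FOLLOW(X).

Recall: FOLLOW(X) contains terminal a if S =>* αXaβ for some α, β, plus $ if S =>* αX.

We compute FOLLOW(X) using the standard algorithm.
FOLLOW(S) starts with {$}.
FIRST(S) = {0}
FIRST(X) = {0}
FOLLOW(S) = {$}
FOLLOW(X) = {$}
Therefore, FOLLOW(X) = {$}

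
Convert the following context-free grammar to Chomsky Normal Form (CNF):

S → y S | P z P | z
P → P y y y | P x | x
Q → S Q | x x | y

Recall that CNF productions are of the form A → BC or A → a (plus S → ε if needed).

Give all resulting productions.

TY → y; TZ → z; S → z; TX → x; P → x; Q → y; S → TY S; S → P X0; X0 → TZ P; P → P X1; X1 → TY X2; X2 → TY TY; P → P TX; Q → S Q; Q → TX TX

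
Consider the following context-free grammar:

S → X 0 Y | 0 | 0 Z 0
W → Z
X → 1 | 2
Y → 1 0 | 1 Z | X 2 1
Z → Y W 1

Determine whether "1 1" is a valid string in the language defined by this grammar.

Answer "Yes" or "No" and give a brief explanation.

No - no valid derivation exists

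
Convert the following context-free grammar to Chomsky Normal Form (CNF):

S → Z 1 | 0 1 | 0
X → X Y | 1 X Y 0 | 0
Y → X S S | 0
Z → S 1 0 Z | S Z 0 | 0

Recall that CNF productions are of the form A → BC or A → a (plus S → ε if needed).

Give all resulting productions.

T1 → 1; T0 → 0; S → 0; X → 0; Y → 0; Z → 0; S → Z T1; S → T0 T1; X → X Y; X → T1 X0; X0 → X X1; X1 → Y T0; Y → X X2; X2 → S S; Z → S X3; X3 → T1 X4; X4 → T0 Z; Z → S X5; X5 → Z T0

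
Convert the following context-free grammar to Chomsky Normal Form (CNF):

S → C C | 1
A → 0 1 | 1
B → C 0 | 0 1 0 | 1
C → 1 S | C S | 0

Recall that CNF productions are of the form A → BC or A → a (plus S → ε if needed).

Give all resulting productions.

S → 1; T0 → 0; T1 → 1; A → 1; B → 1; C → 0; S → C C; A → T0 T1; B → C T0; B → T0 X0; X0 → T1 T0; C → T1 S; C → C S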